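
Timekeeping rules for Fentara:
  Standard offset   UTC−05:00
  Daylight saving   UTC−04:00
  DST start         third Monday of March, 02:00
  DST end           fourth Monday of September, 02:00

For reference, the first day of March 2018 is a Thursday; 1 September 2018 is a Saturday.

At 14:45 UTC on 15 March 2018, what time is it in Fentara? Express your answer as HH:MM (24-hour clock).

09:45

1 March 2018 is a Thursday, so the first Monday is March 5 and the third is March 19.
1 September 2018 is a Saturday, so the first Monday is September 3 and the fourth is September 24.
At the standard offset (UTC−05:00), 14:45 UTC − 5h = 09:45 Fentara standard time.
Daylight saving runs 19 March – 24 September; the standard-time date in Fentara, 15 March 2018, is outside that window, so Fentara is on standard time at UTC−05:00.
14:45 UTC − 5h = 09:45 local.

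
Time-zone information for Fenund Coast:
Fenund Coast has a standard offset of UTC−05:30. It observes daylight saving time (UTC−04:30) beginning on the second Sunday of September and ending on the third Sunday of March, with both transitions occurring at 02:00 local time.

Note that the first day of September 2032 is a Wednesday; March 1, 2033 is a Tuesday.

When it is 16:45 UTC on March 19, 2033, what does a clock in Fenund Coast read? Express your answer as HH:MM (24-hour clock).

12:15

1 September 2032 is a Wednesday, so the first Sunday is September 5 and the second is September 12.
1 March 2033 is a Tuesday, so the first Sunday is March 6 and the third is March 20.
At the standard offset (UTC−05:30), 16:45 UTC − 5h30m = 11:15 Fenund Coast standard time.
The standard-time date in Fenund Coast, March 19, 2033, lies within the daylight-saving period (12 September 2032 – 20 March 2033), so Fenund Coast is on daylight time, UTC−04:30.
16:45 UTC − 4h30m = 12:15 local.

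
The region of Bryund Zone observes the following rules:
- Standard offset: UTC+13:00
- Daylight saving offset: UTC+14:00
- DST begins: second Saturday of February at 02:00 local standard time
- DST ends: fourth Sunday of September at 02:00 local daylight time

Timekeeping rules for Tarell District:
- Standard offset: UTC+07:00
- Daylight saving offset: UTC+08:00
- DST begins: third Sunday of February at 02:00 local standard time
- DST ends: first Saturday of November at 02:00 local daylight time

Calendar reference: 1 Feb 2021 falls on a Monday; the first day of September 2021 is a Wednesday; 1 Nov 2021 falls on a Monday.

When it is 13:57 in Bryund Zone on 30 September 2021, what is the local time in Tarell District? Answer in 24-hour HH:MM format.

08:57

1 February 2021 is a Monday, so the first Saturday is February 6 and the second is February 13.
1 September 2021 is a Wednesday, so the first Sunday is September 5 and the fourth is September 26.
Daylight saving runs 13 February – 26 September; 30 September 2021 is outside that window, so Bryund Zone is on standard time at UTC+13:00.
13:57 Bryund Zone − 13h = 00:57 UTC.
1 February 2021 is a Monday, so the first Sunday is February 7 and the third is February 21.
1 November 2021 is a Monday, so the first Saturday is November 6.
At the standard offset (UTC+07:00), 00:57 UTC + 7h = 07:57 Tarell District standard time.
The standard-time date in Tarell District, 30 September 2021, falls between 21 February and 6 November, so daylight saving is in effect and Tarell District is at UTC+08:00.
00:57 UTC + 8h = 08:57 Tarell District.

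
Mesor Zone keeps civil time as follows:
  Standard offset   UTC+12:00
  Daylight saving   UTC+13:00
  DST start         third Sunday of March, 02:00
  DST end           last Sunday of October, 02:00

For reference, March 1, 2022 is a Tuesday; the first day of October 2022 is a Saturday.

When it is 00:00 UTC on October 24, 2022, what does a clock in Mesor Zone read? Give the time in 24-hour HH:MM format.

13:00

1 March 2022 is a Tuesday, so the first Sunday is March 6 and the third is March 20.
1 October 2022 is a Saturday, so Sundays fall on 2, 9, 16, 23, 30; the last is October 30.
At the standard offset (UTC+12:00), 00:00 UTC + 12h = 12:00 Mesor Zone standard time.
Daylight saving runs 20 March – 30 October; the standard-time date in Mesor Zone, October 24, 2022, is inside that window, so Mesor Zone is at UTC+13:00.
00:00 UTC + 13h = 13:00 local.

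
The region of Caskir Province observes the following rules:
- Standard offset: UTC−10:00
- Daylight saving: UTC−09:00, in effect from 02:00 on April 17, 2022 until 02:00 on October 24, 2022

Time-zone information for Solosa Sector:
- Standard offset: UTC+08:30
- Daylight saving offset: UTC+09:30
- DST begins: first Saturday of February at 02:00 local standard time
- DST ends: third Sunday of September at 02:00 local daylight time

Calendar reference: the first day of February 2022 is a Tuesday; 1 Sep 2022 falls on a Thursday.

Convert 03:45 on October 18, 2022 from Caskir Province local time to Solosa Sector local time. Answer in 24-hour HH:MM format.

21:15

Daylight saving runs 17 April – 24 October; October 18, 2022 is inside that window, so Caskir Province is at UTC−09:00.
03:45 Caskir Province + 9h = 12:45 UTC.
1 February 2022 is a Tuesday, so the first Saturday is February 5.
1 September 2022 is a Thursday, so the first Sunday is September 4 and the third is September 18.
At the standard offset (UTC+08:30), 12:45 UTC + 8h30m = 21:15 Solosa Sector standard time.
Daylight saving runs 5 February – 18 September; the standard-time date in Solosa Sector, October 18, 2022, is outside that window, so Solosa Sector is on standard time at UTC+08:30.
12:45 UTC + 8h30m = 21:15 Solosa Sector.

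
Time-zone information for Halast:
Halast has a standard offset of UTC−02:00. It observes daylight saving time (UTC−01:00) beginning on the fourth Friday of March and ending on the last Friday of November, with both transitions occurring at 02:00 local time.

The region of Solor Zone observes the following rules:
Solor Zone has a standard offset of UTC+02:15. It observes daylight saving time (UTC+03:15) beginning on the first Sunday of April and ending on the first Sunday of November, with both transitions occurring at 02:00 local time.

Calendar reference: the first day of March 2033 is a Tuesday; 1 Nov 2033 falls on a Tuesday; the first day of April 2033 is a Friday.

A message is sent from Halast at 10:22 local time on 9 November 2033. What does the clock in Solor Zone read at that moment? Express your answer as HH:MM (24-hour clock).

13:37

1 March 2033 is a Tuesday, so the first Friday is March 4 and the fourth is March 25.
1 November 2033 is a Tuesday, so Fridays fall on 4, 11, 18, 25; the last is November 25.
9 November 2033 lies within the daylight-saving period (25 March – 25 November), so Halast is on daylight time, UTC−01:00.
10:22 Halast + 1h = 11:22 UTC.
1 April 2033 is a Friday, so the first Sunday is April 3.
1 November 2033 is a Tuesday, so the first Sunday is November 6.
At the standard offset (UTC+02:15), 11:22 UTC + 2h15m = 13:37 Solor Zone standard time.
Daylight saving runs 3 April – 6 November; the standard-time date in Solor Zone, 9 November 2033, is outside that window, so Solor Zone is on standard time at UTC+02:15.
11:22 UTC + 2h15m = 13:37 Solor Zone.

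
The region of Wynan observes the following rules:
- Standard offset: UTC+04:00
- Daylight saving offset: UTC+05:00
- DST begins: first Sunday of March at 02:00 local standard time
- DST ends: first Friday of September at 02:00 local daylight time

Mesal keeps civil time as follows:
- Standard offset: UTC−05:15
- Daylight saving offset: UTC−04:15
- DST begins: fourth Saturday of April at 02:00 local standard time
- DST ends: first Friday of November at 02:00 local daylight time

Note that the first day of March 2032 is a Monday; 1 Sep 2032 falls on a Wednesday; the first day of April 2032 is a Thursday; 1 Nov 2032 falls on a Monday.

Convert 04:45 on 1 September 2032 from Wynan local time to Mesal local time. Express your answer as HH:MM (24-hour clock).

19:30

1 March 2032 is a Monday, so the first Sunday is March 7.
1 September 2032 is a Wednesday, so the first Friday is September 3.
1 September 2032 falls between 7 March and 3 September, so daylight saving is in effect and Wynan is at UTC+05:00.
04:45 Wynan − 5h = 23:45 UTC (rolling into the previous day, 31 August 2032).
1 April 2032 is a Thursday, so the first Saturday is April 3 and the fourth is April 24.
1 November 2032 is a Monday, so the first Friday is November 5.
At the standard offset (UTC−05:15), 23:45 UTC − 5h15m = 18:30 Mesal standard time.
The standard-time date in Mesal, 31 August 2032, lies within the daylight-saving period (24 April – 5 November), so Mesal is on daylight time, UTC−04:15.
23:45 UTC − 4h15m = 19:30 Mesal.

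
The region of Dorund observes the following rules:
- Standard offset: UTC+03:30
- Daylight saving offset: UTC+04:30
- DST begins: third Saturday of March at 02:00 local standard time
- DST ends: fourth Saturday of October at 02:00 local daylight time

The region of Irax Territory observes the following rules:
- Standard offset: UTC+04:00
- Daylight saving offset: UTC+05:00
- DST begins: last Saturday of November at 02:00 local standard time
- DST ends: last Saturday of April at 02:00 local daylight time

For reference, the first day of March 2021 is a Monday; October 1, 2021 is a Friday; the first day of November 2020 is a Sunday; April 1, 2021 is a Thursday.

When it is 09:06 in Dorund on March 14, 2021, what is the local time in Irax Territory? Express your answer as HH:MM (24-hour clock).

1 March 2021 is a Monday, so the first Saturday is March 6 and the third is March 20.
1 October 2021 is a Friday, so the first Saturday is October 2 and the fourth is October 23.
March 14, 2021 does not fall between 20 March and 23 October, so daylight saving is not in effect and Dorund is at UTC+03:30.
09:06 Dorund − 3h30m = 05:36 UTC.
1 November 2020 is a Sunday, so Saturdays fall on 7, 14, 21, 28; the last is November 28.
1 April 2021 is a Thursday, so Saturdays fall on 3, 10, 17, 24; the last is April 24.
At the standard offset (UTC+04:00), 05:36 UTC + 4h = 09:36 Irax Territory standard time.
The standard-time date in Irax Territory, March 14, 2021, falls between 28 November 2020 and 24 April 2021, so daylight saving is in effect and Irax Territory is at UTC+05:00.
05:36 UTC + 5h = 10:36 Irax Territory.

10:36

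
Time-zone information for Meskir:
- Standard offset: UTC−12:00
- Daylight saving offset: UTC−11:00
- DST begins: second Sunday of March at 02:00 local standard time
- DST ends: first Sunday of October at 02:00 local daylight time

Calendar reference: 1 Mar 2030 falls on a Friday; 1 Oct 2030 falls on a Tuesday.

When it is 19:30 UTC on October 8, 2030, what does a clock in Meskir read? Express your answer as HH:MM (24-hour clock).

1 March 2030 is a Friday, so the first Sunday is March 3 and the second is March 10.
1 October 2030 is a Tuesday, so the first Sunday is October 6.
At the standard offset (UTC−12:00), 19:30 UTC − 12h = 07:30 Meskir standard time.
Daylight saving runs 10 March – 6 October; the standard-time date in Meskir, October 8, 2030, is outside that window, so Meskir is on standard time at UTC−12:00.
19:30 UTC − 12h = 07:30 local.

07:30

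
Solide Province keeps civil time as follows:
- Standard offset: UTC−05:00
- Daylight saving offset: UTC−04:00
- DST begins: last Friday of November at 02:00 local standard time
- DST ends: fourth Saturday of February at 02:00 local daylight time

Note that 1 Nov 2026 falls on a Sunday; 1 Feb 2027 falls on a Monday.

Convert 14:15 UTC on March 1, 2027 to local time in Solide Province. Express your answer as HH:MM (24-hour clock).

1 November 2026 is a Sunday, so Fridays fall on 6, 13, 20, 27; the last is November 27.
1 February 2027 is a Monday, so the first Saturday is February 6 and the fourth is February 27.
At the standard offset (UTC−05:00), 14:15 UTC − 5h = 09:15 Solide Province standard time.
The standard-time date in Solide Province, March 1, 2027, does not fall between 27 November 2026 and 27 February 2027, so daylight saving is not in effect and Solide Province is at UTC−05:00.
14:15 UTC − 5h = 09:15 local.

09:15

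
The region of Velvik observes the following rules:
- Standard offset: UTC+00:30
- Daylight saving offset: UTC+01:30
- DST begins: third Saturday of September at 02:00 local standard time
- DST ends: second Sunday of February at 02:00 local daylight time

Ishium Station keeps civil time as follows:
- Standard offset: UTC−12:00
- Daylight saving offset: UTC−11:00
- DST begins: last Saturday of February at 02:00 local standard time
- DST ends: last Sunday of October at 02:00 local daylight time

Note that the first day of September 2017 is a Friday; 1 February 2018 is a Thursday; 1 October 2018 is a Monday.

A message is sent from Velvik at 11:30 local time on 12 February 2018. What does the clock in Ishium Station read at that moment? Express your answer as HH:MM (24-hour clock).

23:00

1 September 2017 is a Friday, so the first Saturday is September 2 and the third is September 16.
1 February 2018 is a Thursday, so the first Sunday is February 4 and the second is February 11.
12 February 2018 does not fall between 16 September 2017 and 11 February 2018, so daylight saving is not in effect and Velvik is at UTC+00:30.
11:30 Velvik − 0h30m = 11:00 UTC.
1 February 2018 is a Thursday, so Saturdays fall on 3, 10, 17, 24; the last is February 24.
1 October 2018 is a Monday, so Sundays fall on 7, 14, 21, 28; the last is October 28.
At the standard offset (UTC−12:00), 11:00 UTC − 12h = 23:00 Ishium Station standard time (rolling into the previous day, 11 February 2018).
The standard-time date in Ishium Station, 11 February 2018, is outside the daylight-saving period (24 February – 28 October), so Ishium Station is on standard time, UTC−12:00.
11:00 UTC − 12h = 23:00 Ishium Station (rolling into the previous day, 11 February 2018).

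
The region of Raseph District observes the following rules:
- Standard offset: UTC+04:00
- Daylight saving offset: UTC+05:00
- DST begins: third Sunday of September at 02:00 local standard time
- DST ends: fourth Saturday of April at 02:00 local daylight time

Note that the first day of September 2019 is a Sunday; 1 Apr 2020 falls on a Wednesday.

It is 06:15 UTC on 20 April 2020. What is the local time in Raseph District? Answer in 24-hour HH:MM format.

1 September 2019 is a Sunday, so the first Sunday is September 1 and the third is September 15.
1 April 2020 is a Wednesday, so the first Saturday is April 4 and the fourth is April 25.
At the standard offset (UTC+04:00), 06:15 UTC + 4h = 10:15 Raseph District standard time.
The standard-time date in Raseph District, 20 April 2020, lies within the daylight-saving period (15 September 2019 – 25 April 2020), so Raseph District is on daylight time, UTC+05:00.
06:15 UTC + 5h = 11:15 local.

11:15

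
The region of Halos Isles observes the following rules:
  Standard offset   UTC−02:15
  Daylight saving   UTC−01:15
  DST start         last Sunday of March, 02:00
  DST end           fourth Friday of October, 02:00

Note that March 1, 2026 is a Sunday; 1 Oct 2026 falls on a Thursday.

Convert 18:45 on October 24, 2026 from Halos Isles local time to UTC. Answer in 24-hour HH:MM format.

1 March 2026 is a Sunday, so Sundays fall on 1, 8, 15, 22, 29; the last is March 29.
1 October 2026 is a Thursday, so the first Friday is October 2 and the fourth is October 23.
Daylight saving runs 29 March – 23 October; October 24, 2026 is outside that window, so Halos Isles is on standard time at UTC−02:15.
18:45 local + 2h15m = 21:00 UTC.

21:00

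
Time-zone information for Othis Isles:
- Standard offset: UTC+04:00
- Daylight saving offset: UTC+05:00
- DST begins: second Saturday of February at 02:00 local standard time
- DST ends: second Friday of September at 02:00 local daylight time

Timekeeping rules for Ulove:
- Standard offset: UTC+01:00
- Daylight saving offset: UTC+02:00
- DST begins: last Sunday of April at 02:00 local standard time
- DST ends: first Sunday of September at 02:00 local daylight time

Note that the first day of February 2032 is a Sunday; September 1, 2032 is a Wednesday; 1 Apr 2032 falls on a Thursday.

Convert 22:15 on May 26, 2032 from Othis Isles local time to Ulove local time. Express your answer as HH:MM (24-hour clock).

19:15

1 February 2032 is a Sunday, so the first Saturday is February 7 and the second is February 14.
1 September 2032 is a Wednesday, so the first Friday is September 3 and the second is September 10.
Daylight saving runs 14 February – 10 September; May 26, 2032 is inside that window, so Othis Isles is at UTC+05:00.
22:15 Othis Isles − 5h = 17:15 UTC.
1 April 2032 is a Thursday, so Sundays fall on 4, 11, 18, 25; the last is April 25.
1 September 2032 is a Wednesday, so the first Sunday is September 5.
At the standard offset (UTC+01:00), 17:15 UTC + 1h = 18:15 Ulove standard time.
The standard-time date in Ulove, May 26, 2032, falls between 25 April and 5 September, so daylight saving is in effect and Ulove is at UTC+02:00.
17:15 UTC + 2h = 19:15 Ulove.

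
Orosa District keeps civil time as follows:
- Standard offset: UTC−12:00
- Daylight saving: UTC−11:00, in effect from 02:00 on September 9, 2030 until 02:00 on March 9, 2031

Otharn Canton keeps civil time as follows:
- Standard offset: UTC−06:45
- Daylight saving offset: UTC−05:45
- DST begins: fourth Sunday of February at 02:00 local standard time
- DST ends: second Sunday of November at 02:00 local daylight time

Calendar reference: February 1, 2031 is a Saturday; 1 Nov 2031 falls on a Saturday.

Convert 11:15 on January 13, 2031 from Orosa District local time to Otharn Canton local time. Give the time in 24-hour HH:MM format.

January 13, 2031 lies within the daylight-saving period (9 September 2030 – 9 March 2031), so Orosa District is on daylight time, UTC−11:00.
11:15 Orosa District + 11h = 22:15 UTC.
1 February 2031 is a Saturday, so the first Sunday is February 2 and the fourth is February 23.
1 November 2031 is a Saturday, so the first Sunday is November 2 and the second is November 9.
At the standard offset (UTC−06:45), 22:15 UTC − 6h45m = 15:30 Otharn Canton standard time.
The standard-time date in Otharn Canton, January 13, 2031, does not fall between 23 February and 9 November, so daylight saving is not in effect and Otharn Canton is at UTC−06:45.
22:15 UTC − 6h45m = 15:30 Otharn Canton.

15:30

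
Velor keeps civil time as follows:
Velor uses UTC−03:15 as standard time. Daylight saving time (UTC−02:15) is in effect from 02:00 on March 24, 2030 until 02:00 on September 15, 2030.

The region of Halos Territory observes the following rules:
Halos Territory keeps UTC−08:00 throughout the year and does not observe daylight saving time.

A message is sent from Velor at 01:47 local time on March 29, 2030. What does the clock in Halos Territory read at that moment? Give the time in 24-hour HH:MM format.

March 29, 2030 falls between 24 March and 15 September, so daylight saving is in effect and Velor is at UTC−02:15.
01:47 Velor + 2h15m = 04:02 UTC.
Halos Territory stays on UTC−08:00 all year.
04:02 UTC − 8h = 20:02 Halos Territory (rolling into the previous day, 28 March 2030).

20:02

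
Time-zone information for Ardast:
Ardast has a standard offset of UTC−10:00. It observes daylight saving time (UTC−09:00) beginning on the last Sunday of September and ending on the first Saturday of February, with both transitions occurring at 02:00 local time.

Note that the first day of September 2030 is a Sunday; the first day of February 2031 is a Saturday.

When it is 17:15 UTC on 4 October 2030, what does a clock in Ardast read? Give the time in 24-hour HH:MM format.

08:15

1 September 2030 is a Sunday, so Sundays fall on 1, 8, 15, 22, 29; the last is September 29.
1 February 2031 is a Saturday, so the first Saturday is February 1.
At the standard offset (UTC−10:00), 17:15 UTC − 10h = 07:15 Ardast standard time.
The standard-time date in Ardast, 4 October 2030, lies within the daylight-saving period (29 September 2030 – 1 February 2031), so Ardast is on daylight time, UTC−09:00.
17:15 UTC − 9h = 08:15 local.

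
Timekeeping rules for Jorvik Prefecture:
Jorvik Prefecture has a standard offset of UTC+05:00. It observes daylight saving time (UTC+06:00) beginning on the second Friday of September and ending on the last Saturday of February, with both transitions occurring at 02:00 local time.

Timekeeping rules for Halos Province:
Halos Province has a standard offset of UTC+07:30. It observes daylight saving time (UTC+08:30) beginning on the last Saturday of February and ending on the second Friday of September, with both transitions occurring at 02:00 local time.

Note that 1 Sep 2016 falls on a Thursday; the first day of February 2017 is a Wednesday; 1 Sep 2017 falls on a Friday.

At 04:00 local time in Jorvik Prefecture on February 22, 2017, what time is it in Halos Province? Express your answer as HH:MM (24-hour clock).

1 September 2016 is a Thursday, so the first Friday is September 2 and the second is September 9.
1 February 2017 is a Wednesday, so Saturdays fall on 4, 11, 18, 25; the last is February 25.
Daylight saving runs 9 September 2016 – 25 February 2017; February 22, 2017 is inside that window, so Jorvik Prefecture is at UTC+06:00.
04:00 Jorvik Prefecture − 6h = 22:00 UTC (rolling into the previous day, 21 February 2017).
1 February 2017 is a Wednesday, so Saturdays fall on 4, 11, 18, 25; the last is February 25.
1 September 2017 is a Friday, so the first Friday is September 1 and the second is September 8.
At the standard offset (UTC+07:30), 22:00 UTC + 7h30m = 05:30 Halos Province standard time (rolling into the next day, 22 February 2017).
The standard-time date in Halos Province, February 22, 2017, does not fall between 25 February and 8 September, so daylight saving is not in effect and Halos Province is at UTC+07:30.
22:00 UTC + 7h30m = 05:30 Halos Province (rolling into the next day, 22 February 2017).

05:30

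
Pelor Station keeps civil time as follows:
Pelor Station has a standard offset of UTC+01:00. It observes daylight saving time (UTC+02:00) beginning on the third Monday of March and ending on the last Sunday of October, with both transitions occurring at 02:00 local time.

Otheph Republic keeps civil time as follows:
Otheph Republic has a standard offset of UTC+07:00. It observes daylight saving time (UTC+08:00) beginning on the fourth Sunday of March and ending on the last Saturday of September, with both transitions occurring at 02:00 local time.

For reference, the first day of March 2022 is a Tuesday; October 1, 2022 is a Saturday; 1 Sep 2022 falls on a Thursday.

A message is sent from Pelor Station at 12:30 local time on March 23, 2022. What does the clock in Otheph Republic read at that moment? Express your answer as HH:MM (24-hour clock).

17:30

1 March 2022 is a Tuesday, so the first Monday is March 7 and the third is March 21.
1 October 2022 is a Saturday, so Sundays fall on 2, 9, 16, 23, 30; the last is October 30.
Daylight saving runs 21 March – 30 October; March 23, 2022 is inside that window, so Pelor Station is at UTC+02:00.
12:30 Pelor Station − 2h = 10:30 UTC.
1 March 2022 is a Tuesday, so the first Sunday is March 6 and the fourth is March 27.
1 September 2022 is a Thursday, so Saturdays fall on 3, 10, 17, 24; the last is September 24.
At the standard offset (UTC+07:00), 10:30 UTC + 7h = 17:30 Otheph Republic standard time.
The standard-time date in Otheph Republic, March 23, 2022, is outside the daylight-saving period (27 March – 24 September), so Otheph Republic is on standard time, UTC+07:00.
10:30 UTC + 7h = 17:30 Otheph Republic.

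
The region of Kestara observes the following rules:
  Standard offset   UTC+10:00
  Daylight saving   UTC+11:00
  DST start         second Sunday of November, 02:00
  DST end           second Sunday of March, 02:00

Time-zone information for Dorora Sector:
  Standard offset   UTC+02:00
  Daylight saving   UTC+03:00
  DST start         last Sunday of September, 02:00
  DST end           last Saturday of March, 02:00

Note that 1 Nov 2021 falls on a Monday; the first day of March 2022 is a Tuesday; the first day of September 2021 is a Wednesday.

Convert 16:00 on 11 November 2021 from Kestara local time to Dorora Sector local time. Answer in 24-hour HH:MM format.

1 November 2021 is a Monday, so the first Sunday is November 7 and the second is November 14.
1 March 2022 is a Tuesday, so the first Sunday is March 6 and the second is March 13.
11 November 2021 does not fall between 14 November 2021 and 13 March 2022, so daylight saving is not in effect and Kestara is at UTC+10:00.
16:00 Kestara − 10h = 06:00 UTC.
1 September 2021 is a Wednesday, so Sundays fall on 5, 12, 19, 26; the last is September 26.
1 March 2022 is a Tuesday, so Saturdays fall on 5, 12, 19, 26; the last is March 26.
At the standard offset (UTC+02:00), 06:00 UTC + 2h = 08:00 Dorora Sector standard time.
Daylight saving runs 26 September 2021 – 26 March 2022; the standard-time date in Dorora Sector, 11 November 2021, is inside that window, so Dorora Sector is at UTC+03:00.
06:00 UTC + 3h = 09:00 Dorora Sector.

09:00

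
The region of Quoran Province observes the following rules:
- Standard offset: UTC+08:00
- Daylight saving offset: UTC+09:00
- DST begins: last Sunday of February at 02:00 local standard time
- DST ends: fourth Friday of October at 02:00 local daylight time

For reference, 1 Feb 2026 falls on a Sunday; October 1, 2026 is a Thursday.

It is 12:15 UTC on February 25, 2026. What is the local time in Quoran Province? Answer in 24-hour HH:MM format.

21:15

1 February 2026 is a Sunday, so Sundays fall on 1, 8, 15, 22; the last is February 22.
1 October 2026 is a Thursday, so the first Friday is October 2 and the fourth is October 23.
At the standard offset (UTC+08:00), 12:15 UTC + 8h = 20:15 Quoran Province standard time.
The standard-time date in Quoran Province, February 25, 2026, falls between 22 February and 23 October, so daylight saving is in effect and Quoran Province is at UTC+09:00.
12:15 UTC + 9h = 21:15 local.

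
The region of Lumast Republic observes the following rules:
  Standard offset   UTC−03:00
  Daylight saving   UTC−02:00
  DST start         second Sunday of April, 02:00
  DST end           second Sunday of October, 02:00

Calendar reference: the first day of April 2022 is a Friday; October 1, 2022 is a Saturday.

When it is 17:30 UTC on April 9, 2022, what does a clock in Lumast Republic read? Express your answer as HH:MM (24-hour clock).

1 April 2022 is a Friday, so the first Sunday is April 3 and the second is April 10.
1 October 2022 is a Saturday, so the first Sunday is October 2 and the second is October 9.
At the standard offset (UTC−03:00), 17:30 UTC − 3h = 14:30 Lumast Republic standard time.
Daylight saving runs 10 April – 9 October; the standard-time date in Lumast Republic, April 9, 2022, is outside that window, so Lumast Republic is on standard time at UTC−03:00.
17:30 UTC − 3h = 14:30 local.

14:30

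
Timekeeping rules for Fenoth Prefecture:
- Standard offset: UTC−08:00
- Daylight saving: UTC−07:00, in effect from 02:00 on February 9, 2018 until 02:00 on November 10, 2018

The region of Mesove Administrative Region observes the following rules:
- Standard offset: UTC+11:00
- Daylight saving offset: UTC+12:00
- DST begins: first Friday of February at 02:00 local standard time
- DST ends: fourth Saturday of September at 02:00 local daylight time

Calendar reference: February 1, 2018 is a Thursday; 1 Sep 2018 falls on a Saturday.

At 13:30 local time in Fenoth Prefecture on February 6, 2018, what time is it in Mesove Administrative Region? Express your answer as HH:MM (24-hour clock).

February 6, 2018 is outside the daylight-saving period (9 February – 10 November), so Fenoth Prefecture is on standard time, UTC−08:00.
13:30 Fenoth Prefecture + 8h = 21:30 UTC.
1 February 2018 is a Thursday, so the first Friday is February 2.
1 September 2018 is a Saturday, so the first Saturday is September 1 and the fourth is September 22.
At the standard offset (UTC+11:00), 21:30 UTC + 11h = 08:30 Mesove Administrative Region standard time (rolling into the next day, 7 February 2018).
The standard-time date in Mesove Administrative Region, February 7, 2018, falls between 2 February and 22 September, so daylight saving is in effect and Mesove Administrative Region is at UTC+12:00.
21:30 UTC + 12h = 09:30 Mesove Administrative Region (rolling into the next day, 7 February 2018).

09:30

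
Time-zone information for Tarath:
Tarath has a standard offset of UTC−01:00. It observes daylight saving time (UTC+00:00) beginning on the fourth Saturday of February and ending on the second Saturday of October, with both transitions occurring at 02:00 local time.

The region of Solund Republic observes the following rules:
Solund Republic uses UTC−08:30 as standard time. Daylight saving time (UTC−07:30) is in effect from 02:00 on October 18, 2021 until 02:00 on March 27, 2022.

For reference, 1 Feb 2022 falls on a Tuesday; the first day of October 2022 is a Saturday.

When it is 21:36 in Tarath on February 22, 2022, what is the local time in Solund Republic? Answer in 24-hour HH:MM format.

1 February 2022 is a Tuesday, so the first Saturday is February 5 and the fourth is February 26.
1 October 2022 is a Saturday, so the first Saturday is October 1 and the second is October 8.
February 22, 2022 does not fall between 26 February and 8 October, so daylight saving is not in effect and Tarath is at UTC−01:00.
21:36 Tarath + 1h = 22:36 UTC.
At the standard offset (UTC−08:30), 22:36 UTC − 8h30m = 14:06 Solund Republic standard time.
The standard-time date in Solund Republic, February 22, 2022, lies within the daylight-saving period (18 October 2021 – 27 March 2022), so Solund Republic is on daylight time, UTC−07:30.
22:36 UTC − 7h30m = 15:06 Solund Republic.

15:06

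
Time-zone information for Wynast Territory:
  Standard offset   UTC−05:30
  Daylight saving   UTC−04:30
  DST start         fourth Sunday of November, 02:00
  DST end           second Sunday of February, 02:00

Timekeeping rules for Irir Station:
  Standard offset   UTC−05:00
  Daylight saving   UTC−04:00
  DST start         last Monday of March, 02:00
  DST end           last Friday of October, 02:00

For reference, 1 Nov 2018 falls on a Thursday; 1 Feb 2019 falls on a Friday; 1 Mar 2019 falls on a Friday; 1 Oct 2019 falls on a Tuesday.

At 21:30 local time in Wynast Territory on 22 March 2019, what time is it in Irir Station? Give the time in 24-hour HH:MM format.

22:00

1 November 2018 is a Thursday, so the first Sunday is November 4 and the fourth is November 25.
1 February 2019 is a Friday, so the first Sunday is February 3 and the second is February 10.
Daylight saving runs 25 November 2018 – 10 February 2019; 22 March 2019 is outside that window, so Wynast Territory is on standard time at UTC−05:30.
21:30 Wynast Territory + 5h30m = 03:00 UTC (rolling into the next day, 23 March 2019).
1 March 2019 is a Friday, so Mondays fall on 4, 11, 18, 25; the last is March 25.
1 October 2019 is a Tuesday, so Fridays fall on 4, 11, 18, 25; the last is October 25.
At the standard offset (UTC−05:00), 03:00 UTC − 5h = 22:00 Irir Station standard time (rolling into the previous day, 22 March 2019).
The standard-time date in Irir Station, 22 March 2019, does not fall between 25 March and 25 October, so daylight saving is not in effect and Irir Station is at UTC−05:00.
03:00 UTC − 5h = 22:00 Irir Station (rolling into the previous day, 22 March 2019).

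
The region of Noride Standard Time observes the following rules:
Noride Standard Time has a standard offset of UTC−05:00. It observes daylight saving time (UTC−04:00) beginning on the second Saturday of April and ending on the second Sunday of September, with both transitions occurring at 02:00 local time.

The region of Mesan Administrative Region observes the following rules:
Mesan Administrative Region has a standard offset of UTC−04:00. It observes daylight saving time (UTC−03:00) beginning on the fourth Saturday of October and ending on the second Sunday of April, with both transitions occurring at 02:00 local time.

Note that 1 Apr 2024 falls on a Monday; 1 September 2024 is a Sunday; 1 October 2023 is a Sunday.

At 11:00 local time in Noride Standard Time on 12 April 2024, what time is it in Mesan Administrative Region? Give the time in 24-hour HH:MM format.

1 April 2024 is a Monday, so the first Saturday is April 6 and the second is April 13.
1 September 2024 is a Sunday, so the first Sunday is September 1 and the second is September 8.
Daylight saving runs 13 April – 8 September; 12 April 2024 is outside that window, so Noride Standard Time is on standard time at UTC−05:00.
11:00 Noride Standard Time + 5h = 16:00 UTC.
1 October 2023 is a Sunday, so the first Saturday is October 7 and the fourth is October 28.
1 April 2024 is a Monday, so the first Sunday is April 7 and the second is April 14.
At the standard offset (UTC−04:00), 16:00 UTC − 4h = 12:00 Mesan Administrative Region standard time.
Daylight saving runs 28 October 2023 – 14 April 2024; the standard-time date in Mesan Administrative Region, 12 April 2024, is inside that window, so Mesan Administrative Region is at UTC−03:00.
16:00 UTC − 3h = 13:00 Mesan Administrative Region.

13:00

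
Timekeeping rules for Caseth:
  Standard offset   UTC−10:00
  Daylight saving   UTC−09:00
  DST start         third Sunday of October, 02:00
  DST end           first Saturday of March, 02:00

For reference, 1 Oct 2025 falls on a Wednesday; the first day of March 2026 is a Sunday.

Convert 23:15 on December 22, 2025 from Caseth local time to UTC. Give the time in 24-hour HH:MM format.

1 October 2025 is a Wednesday, so the first Sunday is October 5 and the third is October 19.
1 March 2026 is a Sunday, so the first Saturday is March 7.
December 22, 2025 lies within the daylight-saving period (19 October 2025 – 7 March 2026), so Caseth is on daylight time, UTC−09:00.
23:15 local + 9h = 08:15 UTC (rolling into the next day, 23 December 2025).

08:15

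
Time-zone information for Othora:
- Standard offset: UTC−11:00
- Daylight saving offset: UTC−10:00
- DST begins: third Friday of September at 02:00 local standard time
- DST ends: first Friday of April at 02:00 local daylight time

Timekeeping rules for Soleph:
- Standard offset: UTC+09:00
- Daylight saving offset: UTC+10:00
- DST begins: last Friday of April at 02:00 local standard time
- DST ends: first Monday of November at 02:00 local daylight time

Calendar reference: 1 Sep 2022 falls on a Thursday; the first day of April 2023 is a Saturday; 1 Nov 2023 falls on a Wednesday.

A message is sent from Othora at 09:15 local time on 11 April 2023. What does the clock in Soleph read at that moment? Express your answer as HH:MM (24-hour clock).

05:15

1 September 2022 is a Thursday, so the first Friday is September 2 and the third is September 16.
1 April 2023 is a Saturday, so the first Friday is April 7.
11 April 2023 is outside the daylight-saving period (16 September 2022 – 7 April 2023), so Othora is on standard time, UTC−11:00.
09:15 Othora + 11h = 20:15 UTC.
1 April 2023 is a Saturday, so Fridays fall on 7, 14, 21, 28; the last is April 28.
1 November 2023 is a Wednesday, so the first Monday is November 6.
At the standard offset (UTC+09:00), 20:15 UTC + 9h = 05:15 Soleph standard time (rolling into the next day, 12 April 2023).
Daylight saving runs 28 April – 6 November; the standard-time date in Soleph, 12 April 2023, is outside that window, so Soleph is on standard time at UTC+09:00.
20:15 UTC + 9h = 05:15 Soleph (rolling into the next day, 12 April 2023).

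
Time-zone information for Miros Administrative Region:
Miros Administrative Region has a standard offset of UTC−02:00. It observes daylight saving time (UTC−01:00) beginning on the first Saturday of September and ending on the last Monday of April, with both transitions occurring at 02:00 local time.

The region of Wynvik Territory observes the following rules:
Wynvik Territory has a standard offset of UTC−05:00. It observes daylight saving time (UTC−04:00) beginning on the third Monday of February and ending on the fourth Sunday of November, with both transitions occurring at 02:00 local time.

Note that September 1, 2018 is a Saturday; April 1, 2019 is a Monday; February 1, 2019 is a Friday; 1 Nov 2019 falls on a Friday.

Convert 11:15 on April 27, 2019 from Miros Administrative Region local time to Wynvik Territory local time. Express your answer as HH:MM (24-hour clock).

1 September 2018 is a Saturday, so the first Saturday is September 1.
1 April 2019 is a Monday, so Mondays fall on 1, 8, 15, 22, 29; the last is April 29.
April 27, 2019 falls between 1 September 2018 and 29 April 2019, so daylight saving is in effect and Miros Administrative Region is at UTC−01:00.
11:15 Miros Administrative Region + 1h = 12:15 UTC.
1 February 2019 is a Friday, so the first Monday is February 4 and the third is February 18.
1 November 2019 is a Friday, so the first Sunday is November 3 and the fourth is November 24.
At the standard offset (UTC−05:00), 12:15 UTC − 5h = 07:15 Wynvik Territory standard time.
Daylight saving runs 18 February – 24 November; the standard-time date in Wynvik Territory, April 27, 2019, is inside that window, so Wynvik Territory is at UTC−04:00.
12:15 UTC − 4h = 08:15 Wynvik Territory.

08:15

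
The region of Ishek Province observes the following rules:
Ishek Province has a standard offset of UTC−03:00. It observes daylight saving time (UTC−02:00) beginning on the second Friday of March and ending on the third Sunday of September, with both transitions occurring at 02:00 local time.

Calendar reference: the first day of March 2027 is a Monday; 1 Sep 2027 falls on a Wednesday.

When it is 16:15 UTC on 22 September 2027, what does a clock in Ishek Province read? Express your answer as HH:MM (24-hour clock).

1 March 2027 is a Monday, so the first Friday is March 5 and the second is March 12.
1 September 2027 is a Wednesday, so the first Sunday is September 5 and the third is September 19.
At the standard offset (UTC−03:00), 16:15 UTC − 3h = 13:15 Ishek Province standard time.
The standard-time date in Ishek Province, 22 September 2027, does not fall between 12 March and 19 September, so daylight saving is not in effect and Ishek Province is at UTC−03:00.
16:15 UTC − 3h = 13:15 local.

13:15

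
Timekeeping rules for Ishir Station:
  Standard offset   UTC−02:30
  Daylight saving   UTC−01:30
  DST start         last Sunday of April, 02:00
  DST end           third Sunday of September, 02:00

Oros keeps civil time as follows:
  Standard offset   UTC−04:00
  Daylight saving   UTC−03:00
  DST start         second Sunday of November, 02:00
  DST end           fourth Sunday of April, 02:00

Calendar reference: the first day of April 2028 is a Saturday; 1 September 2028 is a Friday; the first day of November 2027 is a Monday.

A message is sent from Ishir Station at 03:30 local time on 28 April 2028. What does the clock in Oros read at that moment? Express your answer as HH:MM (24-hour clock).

1 April 2028 is a Saturday, so Sundays fall on 2, 9, 16, 23, 30; the last is April 30.
1 September 2028 is a Friday, so the first Sunday is September 3 and the third is September 17.
Daylight saving runs 30 April – 17 September; 28 April 2028 is outside that window, so Ishir Station is on standard time at UTC−02:30.
03:30 Ishir Station + 2h30m = 06:00 UTC.
1 November 2027 is a Monday, so the first Sunday is November 7 and the second is November 14.
1 April 2028 is a Saturday, so the first Sunday is April 2 and the fourth is April 23.
At the standard offset (UTC−04:00), 06:00 UTC − 4h = 02:00 Oros standard time.
The standard-time date in Oros, 28 April 2028, is outside the daylight-saving period (14 November 2027 – 23 April 2028), so Oros is on standard time, UTC−04:00.
06:00 UTC − 4h = 02:00 Oros.

02:00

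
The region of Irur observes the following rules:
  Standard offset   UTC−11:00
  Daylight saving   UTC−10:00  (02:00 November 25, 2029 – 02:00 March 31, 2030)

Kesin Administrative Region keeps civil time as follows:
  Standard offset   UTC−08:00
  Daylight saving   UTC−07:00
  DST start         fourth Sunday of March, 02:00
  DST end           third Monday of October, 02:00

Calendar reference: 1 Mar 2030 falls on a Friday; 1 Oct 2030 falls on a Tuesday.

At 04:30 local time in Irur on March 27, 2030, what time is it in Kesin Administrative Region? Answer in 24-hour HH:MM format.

07:30

Daylight saving runs 25 November 2029 – 31 March 2030; March 27, 2030 is inside that window, so Irur is at UTC−10:00.
04:30 Irur + 10h = 14:30 UTC.
1 March 2030 is a Friday, so the first Sunday is March 3 and the fourth is March 24.
1 October 2030 is a Tuesday, so the first Monday is October 7 and the third is October 21.
At the standard offset (UTC−08:00), 14:30 UTC − 8h = 06:30 Kesin Administrative Region standard time.
The standard-time date in Kesin Administrative Region, March 27, 2030, falls between 24 March and 21 October, so daylight saving is in effect and Kesin Administrative Region is at UTC−07:00.
14:30 UTC − 7h = 07:30 Kesin Administrative Region.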